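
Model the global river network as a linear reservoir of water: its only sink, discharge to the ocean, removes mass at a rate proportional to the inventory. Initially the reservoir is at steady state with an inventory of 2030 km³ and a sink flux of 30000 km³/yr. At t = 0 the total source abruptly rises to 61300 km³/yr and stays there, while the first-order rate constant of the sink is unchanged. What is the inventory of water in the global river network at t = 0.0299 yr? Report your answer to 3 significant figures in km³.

The sink rate constant is k = F₀/M₀ = 30000/2030 = 14.78 yr⁻¹.
Solving dM/dt = F₁ − kM with M(0) = M₀ gives M(t) = F₁/k + (M₀ − F₁/k)·e^(−kt).
F₁/k = 61300/14.78 = 4148.0 km³; kt = 14.78 × 0.0299 = 0.4419, e^(−kt) = 0.6428.
M(0.0299) = 4148.0 + (2030 − 4148.0) × 0.6428 = 4148.0 − 1361 = 2786.5 km³.

2790 km³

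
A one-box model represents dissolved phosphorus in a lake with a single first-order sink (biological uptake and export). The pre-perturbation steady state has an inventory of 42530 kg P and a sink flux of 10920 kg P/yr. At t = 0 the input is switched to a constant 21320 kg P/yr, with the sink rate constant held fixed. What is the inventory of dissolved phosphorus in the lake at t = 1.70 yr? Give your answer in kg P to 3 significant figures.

56900 kg P

The sink rate constant is k = F₀/M₀ = 10920/42530 = 0.2568 yr⁻¹.
Solving dM/dt = F₁ − kM with M(0) = M₀ gives M(t) = F₁/k + (M₀ − F₁/k)·e^(−kt).
F₁/k = 21320/0.2568 = 83035 kg P; kt = 0.2568 × 1.70 = 0.4365, e^(−kt) = 0.6463.
M(1.70) = 83035 + (42530 − 83035) × 0.6463 = 83035 − 26180 = 56857 kg P.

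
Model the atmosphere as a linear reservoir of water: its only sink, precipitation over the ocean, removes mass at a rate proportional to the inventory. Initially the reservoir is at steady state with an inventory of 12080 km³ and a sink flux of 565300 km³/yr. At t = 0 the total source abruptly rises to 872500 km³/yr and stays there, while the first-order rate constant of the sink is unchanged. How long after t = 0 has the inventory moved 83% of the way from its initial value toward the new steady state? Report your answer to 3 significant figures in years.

0.0379 yr

τ = M₀/F₀ = 12080/565300 = 0.02137 yr.
The remaining gap fraction is e^(−t/τ); 83% covered ⇒ e^(−t/τ) = 0.170.
t = −τ ln(0.170) = 0.02137 × 1.772 = 0.03787 yr.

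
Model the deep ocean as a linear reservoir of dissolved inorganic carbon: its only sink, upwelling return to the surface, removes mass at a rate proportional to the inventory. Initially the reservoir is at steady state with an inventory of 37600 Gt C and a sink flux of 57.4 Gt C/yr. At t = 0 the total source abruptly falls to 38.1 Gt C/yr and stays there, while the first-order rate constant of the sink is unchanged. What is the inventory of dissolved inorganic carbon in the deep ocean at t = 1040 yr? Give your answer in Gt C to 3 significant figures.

27500 Gt C

τ = M₀/F₀ = 37600/57.4 = 655.1 yr; rate constant k = 1/τ.
New steady state M_∞ = F₁/k = F₁·τ = 38.1 × 655.1 = 24957 Gt C.
M(t) = M_∞ + (M₀ − M_∞)·e^(−t/τ); t/τ = 1040/655.1 = 1.588, so e^(−t/τ) = 0.2044.
M(t) = 24957 + 12640 × 0.2044 = 27542 Gt C.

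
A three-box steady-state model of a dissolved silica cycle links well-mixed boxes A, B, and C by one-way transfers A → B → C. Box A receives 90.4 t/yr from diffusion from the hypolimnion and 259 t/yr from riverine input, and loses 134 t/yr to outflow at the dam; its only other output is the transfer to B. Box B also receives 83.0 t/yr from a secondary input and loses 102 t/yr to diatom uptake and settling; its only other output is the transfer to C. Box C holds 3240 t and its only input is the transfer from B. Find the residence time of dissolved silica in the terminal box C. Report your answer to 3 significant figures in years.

Box A: F(A→B) = (90.4 + 259) − 134 = 215.40 t/yr.
Box B: F(B→C) = (215.40 + 83.0) − 102 = 196.40 t/yr.
Box C throughput = its input = 196.40 t/yr; τ = 3240 / 196.40 = 16.50 yr.

16.5 yr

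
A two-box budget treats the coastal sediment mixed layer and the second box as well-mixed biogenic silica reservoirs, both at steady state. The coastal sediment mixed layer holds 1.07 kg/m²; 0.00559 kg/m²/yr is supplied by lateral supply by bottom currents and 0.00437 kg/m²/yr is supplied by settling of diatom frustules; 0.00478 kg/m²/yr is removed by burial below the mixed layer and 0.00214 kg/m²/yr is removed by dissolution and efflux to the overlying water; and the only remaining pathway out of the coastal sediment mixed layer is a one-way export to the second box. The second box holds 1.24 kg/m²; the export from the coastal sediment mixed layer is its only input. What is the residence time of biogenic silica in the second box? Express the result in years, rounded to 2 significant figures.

Balance the coastal sediment mixed layer: ΣF_in = 0.00559 + 0.00437 = 0.0099600 kg/m²/yr.
Export to the second box = ΣF_in − (0.00478 + 0.00214) = 0.0030400 kg/m²/yr.
At steady state the output of the second box equals its input, 0.0030400 kg/m²/yr.
τ = M / F = 1.24 / 0.0030400 = 407.9 yr.

410 yr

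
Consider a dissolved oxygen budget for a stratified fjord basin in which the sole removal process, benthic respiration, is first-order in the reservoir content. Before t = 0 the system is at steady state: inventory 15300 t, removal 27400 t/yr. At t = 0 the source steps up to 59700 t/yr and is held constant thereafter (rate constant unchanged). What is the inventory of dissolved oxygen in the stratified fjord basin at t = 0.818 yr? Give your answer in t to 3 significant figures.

29200 t

τ = M₀/F₀ = 15300/27400 = 0.5584 yr; rate constant k = 1/τ.
New steady state M_∞ = F₁/k = F₁·τ = 59700 × 0.5584 = 33336 t.
M(t) = M_∞ + (M₀ − M_∞)·e^(−t/τ); t/τ = 0.818/0.5584 = 1.465, so e^(−t/τ) = 0.2311.
M(t) = 33336 − 18040 × 0.2311 = 29168 t.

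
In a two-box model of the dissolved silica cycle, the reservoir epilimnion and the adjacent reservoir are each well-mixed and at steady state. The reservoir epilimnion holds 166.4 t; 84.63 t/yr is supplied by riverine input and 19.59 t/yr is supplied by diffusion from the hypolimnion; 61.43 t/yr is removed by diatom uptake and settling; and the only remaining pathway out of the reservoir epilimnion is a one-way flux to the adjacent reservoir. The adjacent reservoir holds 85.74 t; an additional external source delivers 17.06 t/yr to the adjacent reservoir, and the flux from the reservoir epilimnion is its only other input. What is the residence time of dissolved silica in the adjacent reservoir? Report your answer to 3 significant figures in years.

1.43 yr

Balance the reservoir epilimnion: ΣF_in = 84.63 + 19.59 = 104.22 t/yr.
Flux to the adjacent reservoir = ΣF_in − (61.43) = 42.790 t/yr.
Total input to the adjacent reservoir = 42.790 + 17.06 = 59.850 t/yr; at steady state this equals its total output.
τ = M / F = 85.74 / 59.850 = 1.433 yr.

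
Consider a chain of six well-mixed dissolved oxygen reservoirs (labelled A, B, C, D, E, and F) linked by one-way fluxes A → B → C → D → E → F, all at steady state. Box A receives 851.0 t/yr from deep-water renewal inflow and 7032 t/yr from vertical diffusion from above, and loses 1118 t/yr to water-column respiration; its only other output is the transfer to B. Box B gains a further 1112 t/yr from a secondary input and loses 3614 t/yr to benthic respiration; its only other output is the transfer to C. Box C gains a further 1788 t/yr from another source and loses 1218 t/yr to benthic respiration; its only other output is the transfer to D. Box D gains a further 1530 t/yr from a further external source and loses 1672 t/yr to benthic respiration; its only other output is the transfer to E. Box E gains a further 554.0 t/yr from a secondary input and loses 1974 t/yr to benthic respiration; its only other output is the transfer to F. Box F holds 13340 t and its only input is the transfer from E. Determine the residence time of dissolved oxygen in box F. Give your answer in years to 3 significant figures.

4.08 yr

Box A: F(A→B) = (851.0 + 7032) − 1118 = 6765.0 t/yr.
Box B: F(B→C) = (6765.0 + 1112) − 3614 = 4263.0 t/yr.
Box C: F(C→D) = (4263.0 + 1788) − 1218 = 4833.0 t/yr.
Box D: F(D→E) = (4833.0 + 1530) − 1672 = 4691.0 t/yr.
Box E: F(E→F) = (4691.0 + 554.0) − 1974 = 3271.0 t/yr.
Box F throughput = its input = 3271.0 t/yr; τ = 13340 / 3271.0 = 4.078 yr.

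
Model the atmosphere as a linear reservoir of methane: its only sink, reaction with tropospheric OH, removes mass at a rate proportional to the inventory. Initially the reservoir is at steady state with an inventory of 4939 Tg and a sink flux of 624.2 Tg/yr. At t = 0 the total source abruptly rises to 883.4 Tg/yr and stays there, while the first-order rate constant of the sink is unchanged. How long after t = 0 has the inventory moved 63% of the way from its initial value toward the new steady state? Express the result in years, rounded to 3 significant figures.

τ = M₀/F₀ = 4939/624.2 = 7.913 yr.
The remaining gap fraction is e^(−t/τ); 63% covered ⇒ e^(−t/τ) = 0.370.
t = −τ ln(0.370) = 7.913 × 0.9943 = 7.867 yr.

7.87 yr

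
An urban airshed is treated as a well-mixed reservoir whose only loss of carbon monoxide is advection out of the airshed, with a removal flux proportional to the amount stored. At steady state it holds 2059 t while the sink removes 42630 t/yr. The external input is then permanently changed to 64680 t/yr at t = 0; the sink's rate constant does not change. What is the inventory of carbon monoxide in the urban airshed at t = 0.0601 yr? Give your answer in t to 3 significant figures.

2820 t

Residence time τ = M₀/F₀ = 0.04830 yr. The eventual steady state is M_∞ = M₀·(F₁/F₀) = 2059 × 64680/42630 = 3124.0 t.
The anomaly ΔM(t) = M(t) − M_∞ decays as ΔM₀·e^(−t/τ) with ΔM₀ = 2059 − 3124.0 = −1065 t.
At t = 0.0601 yr, e^(−t/τ) = e^(−1.244) = 0.2881, so ΔM = −306.9 t and M = 3124.0 − 306.9 = 2817.1 t.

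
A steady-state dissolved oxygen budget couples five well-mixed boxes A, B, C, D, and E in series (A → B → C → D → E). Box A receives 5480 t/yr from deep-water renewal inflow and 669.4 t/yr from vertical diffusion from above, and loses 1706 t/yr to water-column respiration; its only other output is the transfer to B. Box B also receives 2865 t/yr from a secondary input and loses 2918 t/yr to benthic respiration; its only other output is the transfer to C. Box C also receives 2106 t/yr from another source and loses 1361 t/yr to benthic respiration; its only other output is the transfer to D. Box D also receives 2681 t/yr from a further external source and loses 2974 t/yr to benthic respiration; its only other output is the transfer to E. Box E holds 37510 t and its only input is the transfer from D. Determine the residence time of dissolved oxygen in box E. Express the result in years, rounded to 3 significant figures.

Box A: F(A→B) = (5480 + 669.4) − 1706 = 4443.4 t/yr.
Box B: F(B→C) = (4443.4 + 2865) − 2918 = 4390.4 t/yr.
Box C: F(C→D) = (4390.4 + 2106) − 1361 = 5135.4 t/yr.
Box D: F(D→E) = (5135.4 + 2681) − 2974 = 4842.4 t/yr.
Box E throughput = its input = 4842.4 t/yr; τ = 37510 / 4842.4 = 7.746 yr.

7.75 yr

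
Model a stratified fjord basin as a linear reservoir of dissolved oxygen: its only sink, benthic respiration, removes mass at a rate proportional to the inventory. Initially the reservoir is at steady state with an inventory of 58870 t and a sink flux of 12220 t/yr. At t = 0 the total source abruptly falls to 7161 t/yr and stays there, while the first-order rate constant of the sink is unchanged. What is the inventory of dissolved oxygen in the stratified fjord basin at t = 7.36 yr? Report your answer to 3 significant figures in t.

τ = M₀/F₀ = 58870/12220 = 4.818 yr; rate constant k = 1/τ.
New steady state M_∞ = F₁/k = F₁·τ = 7161 × 4.818 = 34498 t.
M(t) = M_∞ + (M₀ − M_∞)·e^(−t/τ); t/τ = 7.36/4.818 = 1.528, so e^(−t/τ) = 0.2170.
M(t) = 34498 + 24370 × 0.2170 = 39787 t.

39800 t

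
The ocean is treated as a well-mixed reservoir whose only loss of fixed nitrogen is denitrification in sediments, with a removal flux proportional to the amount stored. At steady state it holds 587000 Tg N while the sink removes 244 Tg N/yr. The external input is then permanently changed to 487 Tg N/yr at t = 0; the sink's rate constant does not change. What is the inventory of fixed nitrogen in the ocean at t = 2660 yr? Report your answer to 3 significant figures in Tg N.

978000 Tg N

The sink rate constant is k = F₀/M₀ = 244/587000 = 0.0004157 yr⁻¹.
Solving dM/dt = F₁ − kM with M(0) = M₀ gives M(t) = F₁/k + (M₀ − F₁/k)·e^(−kt).
F₁/k = 487/0.0004157 = 1.1716×10^6 Tg N; kt = 0.0004157 × 2660 = 1.106, e^(−kt) = 0.3310.
M(2660) = 1.1716×10^6 + (587000 − 1.1716×10^6) × 0.3310 = 1.1716×10^6 − 193500 = 978100 Tg N.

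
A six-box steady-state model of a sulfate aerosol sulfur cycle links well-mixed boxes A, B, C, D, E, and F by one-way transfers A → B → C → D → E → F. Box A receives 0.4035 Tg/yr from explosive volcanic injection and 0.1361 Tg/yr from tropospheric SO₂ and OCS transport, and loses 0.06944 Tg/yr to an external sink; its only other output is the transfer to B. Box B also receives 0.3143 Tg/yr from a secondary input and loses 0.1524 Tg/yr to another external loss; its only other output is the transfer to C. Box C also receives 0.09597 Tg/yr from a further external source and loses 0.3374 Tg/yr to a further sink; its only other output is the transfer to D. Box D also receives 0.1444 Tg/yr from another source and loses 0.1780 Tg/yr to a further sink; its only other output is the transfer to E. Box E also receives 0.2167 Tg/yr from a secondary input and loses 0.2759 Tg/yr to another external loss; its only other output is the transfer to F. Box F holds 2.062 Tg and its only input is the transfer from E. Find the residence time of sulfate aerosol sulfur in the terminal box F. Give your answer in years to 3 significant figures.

Box A: F(A→B) = (0.4035 + 0.1361) − 0.06944 = 0.47016 Tg/yr.
Box B: F(B→C) = (0.47016 + 0.3143) − 0.1524 = 0.63206 Tg/yr.
Box C: F(C→D) = (0.63206 + 0.09597) − 0.3374 = 0.39063 Tg/yr.
Box D: F(D→E) = (0.39063 + 0.1444) − 0.1780 = 0.35703 Tg/yr.
Box E: F(E→F) = (0.35703 + 0.2167) − 0.2759 = 0.29783 Tg/yr.
Box F throughput = its input = 0.29783 Tg/yr; τ = 2.062 / 0.29783 = 6.923 yr.

6.92 yr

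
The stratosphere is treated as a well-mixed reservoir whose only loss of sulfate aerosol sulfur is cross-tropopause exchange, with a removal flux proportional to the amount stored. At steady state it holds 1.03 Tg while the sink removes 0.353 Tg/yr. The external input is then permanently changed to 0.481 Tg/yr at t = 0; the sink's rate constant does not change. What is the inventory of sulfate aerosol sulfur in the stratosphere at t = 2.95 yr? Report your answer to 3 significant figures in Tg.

1.27 Tg

τ = M₀/F₀ = 1.03/0.353 = 2.918 yr; rate constant k = 1/τ.
New steady state M_∞ = F₁/k = F₁·τ = 0.481 × 2.918 = 1.4035 Tg.
M(t) = M_∞ + (M₀ − M_∞)·e^(−t/τ); t/τ = 2.95/2.918 = 1.011, so e^(−t/τ) = 0.3638.
M(t) = 1.4035 − 0.3735 × 0.3638 = 1.2676 Tg.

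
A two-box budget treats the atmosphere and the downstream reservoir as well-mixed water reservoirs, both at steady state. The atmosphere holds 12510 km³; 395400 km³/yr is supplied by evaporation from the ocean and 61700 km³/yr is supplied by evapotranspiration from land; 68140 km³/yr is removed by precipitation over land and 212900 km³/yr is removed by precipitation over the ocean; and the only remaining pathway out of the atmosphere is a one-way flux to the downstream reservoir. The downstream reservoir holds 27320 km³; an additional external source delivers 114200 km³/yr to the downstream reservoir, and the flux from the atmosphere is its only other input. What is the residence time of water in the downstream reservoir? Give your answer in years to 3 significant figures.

Balance the atmosphere: ΣF_in = 395400 + 61700 = 457100 km³/yr.
Flux to the downstream reservoir = ΣF_in − (68140 + 212900) = 176060 km³/yr.
Total input to the downstream reservoir = 176060 + 114200 = 290260 km³/yr; at steady state this equals its total output.
τ = M / F = 27320 / 290260 = 0.09412 yr.

0.0941 yr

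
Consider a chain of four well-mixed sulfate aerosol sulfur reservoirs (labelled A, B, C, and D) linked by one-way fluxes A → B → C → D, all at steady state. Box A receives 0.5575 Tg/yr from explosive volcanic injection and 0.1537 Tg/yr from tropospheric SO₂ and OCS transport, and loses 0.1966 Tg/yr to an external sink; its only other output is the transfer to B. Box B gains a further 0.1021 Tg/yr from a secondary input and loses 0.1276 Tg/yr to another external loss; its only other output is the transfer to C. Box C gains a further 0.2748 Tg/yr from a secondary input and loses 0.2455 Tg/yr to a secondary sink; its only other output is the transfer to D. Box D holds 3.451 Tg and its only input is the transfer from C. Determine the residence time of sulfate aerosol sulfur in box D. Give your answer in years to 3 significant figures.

Box A: F(A→B) = (0.5575 + 0.1537) − 0.1966 = 0.51460 Tg/yr.
Box B: F(B→C) = (0.51460 + 0.1021) − 0.1276 = 0.48910 Tg/yr.
Box C: F(C→D) = (0.48910 + 0.2748) − 0.2455 = 0.51840 Tg/yr.
Box D throughput = its input = 0.51840 Tg/yr; τ = 3.451 / 0.51840 = 6.657 yr.

6.66 yr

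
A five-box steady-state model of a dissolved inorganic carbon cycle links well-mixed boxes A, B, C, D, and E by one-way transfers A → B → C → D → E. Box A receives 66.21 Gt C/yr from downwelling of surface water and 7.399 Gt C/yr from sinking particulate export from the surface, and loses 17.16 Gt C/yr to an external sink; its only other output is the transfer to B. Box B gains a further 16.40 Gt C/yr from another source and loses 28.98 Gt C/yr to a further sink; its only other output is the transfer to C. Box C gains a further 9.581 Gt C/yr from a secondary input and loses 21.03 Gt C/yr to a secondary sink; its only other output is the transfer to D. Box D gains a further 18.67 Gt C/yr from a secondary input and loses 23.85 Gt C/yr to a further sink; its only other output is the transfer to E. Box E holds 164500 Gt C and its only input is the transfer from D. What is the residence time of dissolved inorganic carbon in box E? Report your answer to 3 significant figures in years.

6040 yr

Box A: F(A→B) = (66.21 + 7.399) − 17.16 = 56.449 Gt C/yr.
Box B: F(B→C) = (56.449 + 16.40) − 28.98 = 43.869 Gt C/yr.
Box C: F(C→D) = (43.869 + 9.581) − 21.03 = 32.420 Gt C/yr.
Box D: F(D→E) = (32.420 + 18.67) − 23.85 = 27.240 Gt C/yr.
Box E throughput = its input = 27.240 Gt C/yr; τ = 164500 / 27.240 = 6039 yr.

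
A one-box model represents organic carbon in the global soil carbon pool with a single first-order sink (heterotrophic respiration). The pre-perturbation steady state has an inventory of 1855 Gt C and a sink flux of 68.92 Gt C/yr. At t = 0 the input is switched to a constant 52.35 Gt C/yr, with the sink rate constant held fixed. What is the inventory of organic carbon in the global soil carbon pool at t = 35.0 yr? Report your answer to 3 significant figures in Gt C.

τ = M₀/F₀ = 1855/68.92 = 26.92 yr; rate constant k = 1/τ.
New steady state M_∞ = F₁/k = F₁·τ = 52.35 × 26.92 = 1409.0 Gt C.
M(t) = M_∞ + (M₀ − M_∞)·e^(−t/τ); t/τ = 35.0/26.92 = 1.300, so e^(−t/τ) = 0.2724.
M(t) = 1409.0 + 446.0 × 0.2724 = 1530.5 Gt C.

1530 Gt C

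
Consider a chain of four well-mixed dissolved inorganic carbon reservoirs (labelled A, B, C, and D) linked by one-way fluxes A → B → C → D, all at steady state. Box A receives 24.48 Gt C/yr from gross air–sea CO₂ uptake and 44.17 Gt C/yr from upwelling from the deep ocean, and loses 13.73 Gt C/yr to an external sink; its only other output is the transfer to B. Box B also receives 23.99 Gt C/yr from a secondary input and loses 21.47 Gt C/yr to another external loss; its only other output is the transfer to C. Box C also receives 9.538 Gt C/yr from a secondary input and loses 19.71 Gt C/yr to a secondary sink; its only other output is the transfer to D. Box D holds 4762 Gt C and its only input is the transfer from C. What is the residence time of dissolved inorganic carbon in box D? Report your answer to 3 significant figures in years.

101 yr

Box A: F(A→B) = (24.48 + 44.17) − 13.73 = 54.920 Gt C/yr.
Box B: F(B→C) = (54.920 + 23.99) − 21.47 = 57.440 Gt C/yr.
Box C: F(C→D) = (57.440 + 9.538) − 19.71 = 47.268 Gt C/yr.
Box D throughput = its input = 47.268 Gt C/yr; τ = 4762 / 47.268 = 100.7 yr.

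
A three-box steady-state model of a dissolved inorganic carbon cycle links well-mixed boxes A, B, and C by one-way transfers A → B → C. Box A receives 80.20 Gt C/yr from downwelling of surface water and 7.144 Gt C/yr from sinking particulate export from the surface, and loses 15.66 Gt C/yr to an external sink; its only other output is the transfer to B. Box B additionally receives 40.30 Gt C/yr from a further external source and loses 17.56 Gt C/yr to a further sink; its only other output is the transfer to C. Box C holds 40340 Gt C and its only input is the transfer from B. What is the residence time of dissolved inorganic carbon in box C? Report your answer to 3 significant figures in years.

427 yr

Box A: F(A→B) = (80.20 + 7.144) − 15.66 = 71.684 Gt C/yr.
Box B: F(B→C) = (71.684 + 40.30) − 17.56 = 94.424 Gt C/yr.
Box C throughput = its input = 94.424 Gt C/yr; τ = 40340 / 94.424 = 427.2 yr.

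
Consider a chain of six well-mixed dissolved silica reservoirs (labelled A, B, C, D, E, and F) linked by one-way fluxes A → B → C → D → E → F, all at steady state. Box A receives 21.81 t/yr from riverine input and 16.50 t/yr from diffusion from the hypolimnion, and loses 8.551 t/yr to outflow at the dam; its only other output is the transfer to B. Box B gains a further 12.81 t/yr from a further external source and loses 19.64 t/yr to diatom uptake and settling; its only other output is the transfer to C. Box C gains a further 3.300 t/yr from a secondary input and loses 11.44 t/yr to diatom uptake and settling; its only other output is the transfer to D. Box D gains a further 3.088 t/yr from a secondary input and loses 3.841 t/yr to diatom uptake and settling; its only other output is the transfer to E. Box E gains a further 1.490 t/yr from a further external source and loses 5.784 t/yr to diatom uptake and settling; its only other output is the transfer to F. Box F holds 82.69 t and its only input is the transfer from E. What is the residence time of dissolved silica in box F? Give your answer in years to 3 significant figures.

Box A: F(A→B) = (21.81 + 16.50) − 8.551 = 29.759 t/yr.
Box B: F(B→C) = (29.759 + 12.81) − 19.64 = 22.929 t/yr.
Box C: F(C→D) = (22.929 + 3.300) − 11.44 = 14.789 t/yr.
Box D: F(D→E) = (14.789 + 3.088) − 3.841 = 14.036 t/yr.
Box E: F(E→F) = (14.036 + 1.490) − 5.784 = 9.7420 t/yr.
Box F throughput = its input = 9.7420 t/yr; τ = 82.69 / 9.7420 = 8.488 yr.

8.49 yr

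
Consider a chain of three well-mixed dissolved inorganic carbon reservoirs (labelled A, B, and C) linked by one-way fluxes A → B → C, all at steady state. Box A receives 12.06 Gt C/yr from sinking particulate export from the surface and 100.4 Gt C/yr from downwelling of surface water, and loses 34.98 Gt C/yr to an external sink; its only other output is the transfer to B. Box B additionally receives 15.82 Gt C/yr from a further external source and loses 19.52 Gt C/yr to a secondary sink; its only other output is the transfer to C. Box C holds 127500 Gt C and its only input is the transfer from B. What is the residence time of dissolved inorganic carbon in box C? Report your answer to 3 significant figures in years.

Box A: F(A→B) = (12.06 + 100.4) − 34.98 = 77.480 Gt C/yr.
Box B: F(B→C) = (77.480 + 15.82) − 19.52 = 73.780 Gt C/yr.
Box C throughput = its input = 73.780 Gt C/yr; τ = 127500 / 73.780 = 1728 yr.

1730 yr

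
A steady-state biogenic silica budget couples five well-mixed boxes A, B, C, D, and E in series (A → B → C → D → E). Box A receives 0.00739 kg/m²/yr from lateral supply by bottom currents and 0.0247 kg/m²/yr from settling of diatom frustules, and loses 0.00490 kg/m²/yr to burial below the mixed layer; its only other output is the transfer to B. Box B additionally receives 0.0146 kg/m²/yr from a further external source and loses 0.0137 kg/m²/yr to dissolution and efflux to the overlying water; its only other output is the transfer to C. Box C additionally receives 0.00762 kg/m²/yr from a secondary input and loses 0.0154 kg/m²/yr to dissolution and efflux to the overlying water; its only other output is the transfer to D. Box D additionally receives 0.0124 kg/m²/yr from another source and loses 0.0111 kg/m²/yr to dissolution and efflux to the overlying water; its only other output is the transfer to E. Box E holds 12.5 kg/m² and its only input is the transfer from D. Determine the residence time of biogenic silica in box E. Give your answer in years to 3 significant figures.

578 yr

Box A: F(A→B) = (0.00739 + 0.0247) − 0.00490 = 0.027190 kg/m²/yr.
Box B: F(B→C) = (0.027190 + 0.0146) − 0.0137 = 0.028090 kg/m²/yr.
Box C: F(C→D) = (0.028090 + 0.00762) − 0.0154 = 0.020310 kg/m²/yr.
Box D: F(D→E) = (0.020310 + 0.0124) − 0.0111 = 0.021610 kg/m²/yr.
Box E throughput = its input = 0.021610 kg/m²/yr; τ = 12.5 / 0.021610 = 578.4 yr.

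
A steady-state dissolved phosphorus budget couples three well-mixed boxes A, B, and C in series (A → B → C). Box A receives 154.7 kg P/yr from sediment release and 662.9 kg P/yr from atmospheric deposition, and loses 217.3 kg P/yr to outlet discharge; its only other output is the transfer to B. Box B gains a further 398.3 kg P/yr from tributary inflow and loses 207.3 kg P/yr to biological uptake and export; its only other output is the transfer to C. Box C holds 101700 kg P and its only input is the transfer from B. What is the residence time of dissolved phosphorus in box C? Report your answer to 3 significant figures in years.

Box A: F(A→B) = (154.7 + 662.9) − 217.3 = 600.30 kg P/yr.
Box B: F(B→C) = (600.30 + 398.3) − 207.3 = 791.30 kg P/yr.
Box C throughput = its input = 791.30 kg P/yr; τ = 101700 / 791.30 = 128.5 yr.

129 yr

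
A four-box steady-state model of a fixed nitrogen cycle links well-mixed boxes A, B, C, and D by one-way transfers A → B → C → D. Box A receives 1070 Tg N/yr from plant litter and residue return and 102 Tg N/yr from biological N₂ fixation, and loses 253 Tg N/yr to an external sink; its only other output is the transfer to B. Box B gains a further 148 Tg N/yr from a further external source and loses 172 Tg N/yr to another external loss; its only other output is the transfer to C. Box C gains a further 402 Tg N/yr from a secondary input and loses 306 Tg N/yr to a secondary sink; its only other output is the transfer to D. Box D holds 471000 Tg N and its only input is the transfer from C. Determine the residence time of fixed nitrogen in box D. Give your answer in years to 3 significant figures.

475 yr

Box A: F(A→B) = (1070 + 102) − 253 = 919.00 Tg N/yr.
Box B: F(B→C) = (919.00 + 148) − 172 = 895.00 Tg N/yr.
Box C: F(C→D) = (895.00 + 402) − 306 = 991.00 Tg N/yr.
Box D throughput = its input = 991.00 Tg N/yr; τ = 471000 / 991.00 = 475.3 yr.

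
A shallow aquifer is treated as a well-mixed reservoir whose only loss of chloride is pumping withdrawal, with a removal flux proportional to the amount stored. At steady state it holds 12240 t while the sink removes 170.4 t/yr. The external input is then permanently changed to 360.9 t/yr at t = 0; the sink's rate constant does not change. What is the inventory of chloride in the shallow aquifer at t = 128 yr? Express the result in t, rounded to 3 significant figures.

23600 t

Residence time τ = M₀/F₀ = 71.83 yr. The eventual steady state is M_∞ = M₀·(F₁/F₀) = 12240 × 360.9/170.4 = 25924 t.
The anomaly ΔM(t) = M(t) − M_∞ decays as ΔM₀·e^(−t/τ) with ΔM₀ = 12240 − 25924 = −13680 t.
At t = 128 yr, e^(−t/τ) = e^(−1.782) = 0.1683, so ΔM = −2303 t and M = 25924 − 2303 = 23621 t.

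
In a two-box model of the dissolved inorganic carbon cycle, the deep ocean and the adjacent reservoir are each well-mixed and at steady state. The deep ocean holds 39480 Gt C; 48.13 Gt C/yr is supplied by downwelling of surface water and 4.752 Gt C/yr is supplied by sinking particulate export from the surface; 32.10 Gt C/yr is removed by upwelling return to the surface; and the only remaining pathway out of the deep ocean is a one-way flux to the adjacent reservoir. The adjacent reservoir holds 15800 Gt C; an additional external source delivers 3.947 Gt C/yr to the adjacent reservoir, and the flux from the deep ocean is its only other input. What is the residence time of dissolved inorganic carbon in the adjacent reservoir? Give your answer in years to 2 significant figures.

Balance the deep ocean: ΣF_in = 48.13 + 4.752 = 52.882 Gt C/yr.
Flux to the adjacent reservoir = ΣF_in − (32.10) = 20.782 Gt C/yr.
Total input to the adjacent reservoir = 20.782 + 3.947 = 24.729 Gt C/yr; at steady state this equals its total output.
τ = M / F = 15800 / 24.729 = 638.9 yr.

640 yr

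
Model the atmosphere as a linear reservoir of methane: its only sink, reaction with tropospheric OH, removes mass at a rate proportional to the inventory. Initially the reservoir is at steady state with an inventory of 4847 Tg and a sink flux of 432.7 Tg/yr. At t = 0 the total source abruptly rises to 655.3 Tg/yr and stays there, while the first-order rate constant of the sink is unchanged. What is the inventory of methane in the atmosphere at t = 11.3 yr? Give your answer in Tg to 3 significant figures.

The sink rate constant is k = F₀/M₀ = 432.7/4847 = 0.08927 yr⁻¹.
Solving dM/dt = F₁ − kM with M(0) = M₀ gives M(t) = F₁/k + (M₀ − F₁/k)·e^(−kt).
F₁/k = 655.3/0.08927 = 7340.5 Tg; kt = 0.08927 × 11.3 = 1.009, e^(−kt) = 0.3647.
M(11.3) = 7340.5 + (4847 − 7340.5) × 0.3647 = 7340.5 − 909.3 = 6431.2 Tg.

6430 Tg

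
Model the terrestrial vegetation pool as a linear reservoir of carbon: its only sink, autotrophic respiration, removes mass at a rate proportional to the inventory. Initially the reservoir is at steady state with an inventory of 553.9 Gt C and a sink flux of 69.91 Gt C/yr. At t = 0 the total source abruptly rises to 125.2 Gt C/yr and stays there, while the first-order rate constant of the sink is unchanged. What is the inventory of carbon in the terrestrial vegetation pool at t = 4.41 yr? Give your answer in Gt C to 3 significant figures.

τ = M₀/F₀ = 553.9/69.91 = 7.923 yr; rate constant k = 1/τ.
New steady state M_∞ = F₁/k = F₁·τ = 125.2 × 7.923 = 991.97 Gt C.
M(t) = M_∞ + (M₀ − M_∞)·e^(−t/τ); t/τ = 4.41/7.923 = 0.5566, so e^(−t/τ) = 0.5732.
M(t) = 991.97 − 438.1 × 0.5732 = 740.89 Gt C.

741 Gt C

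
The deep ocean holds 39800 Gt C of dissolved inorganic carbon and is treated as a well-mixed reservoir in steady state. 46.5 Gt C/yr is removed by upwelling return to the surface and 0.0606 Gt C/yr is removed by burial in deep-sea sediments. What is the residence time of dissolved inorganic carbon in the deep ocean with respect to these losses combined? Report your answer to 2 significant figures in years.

850 yr

Total removal = 46.50 + 0.06060 = 46.561 Gt C/yr.
τ = M / ΣF_out = 39800 / 46.561 = 854.8 yr.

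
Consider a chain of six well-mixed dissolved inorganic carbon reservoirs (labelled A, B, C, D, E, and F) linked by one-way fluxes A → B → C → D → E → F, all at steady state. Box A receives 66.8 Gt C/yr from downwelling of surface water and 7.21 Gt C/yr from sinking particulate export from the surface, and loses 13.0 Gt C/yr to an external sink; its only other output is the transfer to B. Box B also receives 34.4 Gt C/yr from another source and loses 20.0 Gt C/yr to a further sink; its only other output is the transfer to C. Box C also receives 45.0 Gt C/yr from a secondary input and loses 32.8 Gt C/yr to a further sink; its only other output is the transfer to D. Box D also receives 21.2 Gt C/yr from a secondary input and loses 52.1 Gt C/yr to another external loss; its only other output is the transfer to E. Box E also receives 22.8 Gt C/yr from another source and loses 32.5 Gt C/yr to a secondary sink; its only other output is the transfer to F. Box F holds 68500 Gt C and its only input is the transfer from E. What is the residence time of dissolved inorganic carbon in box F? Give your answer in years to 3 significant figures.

Box A: F(A→B) = (66.8 + 7.21) − 13.0 = 61.010 Gt C/yr.
Box B: F(B→C) = (61.010 + 34.4) − 20.0 = 75.410 Gt C/yr.
Box C: F(C→D) = (75.410 + 45.0) − 32.8 = 87.610 Gt C/yr.
Box D: F(D→E) = (87.610 + 21.2) − 52.1 = 56.710 Gt C/yr.
Box E: F(E→F) = (56.710 + 22.8) − 32.5 = 47.010 Gt C/yr.
Box F throughput = its input = 47.010 Gt C/yr; τ = 68500 / 47.010 = 1457 yr.

1460 yr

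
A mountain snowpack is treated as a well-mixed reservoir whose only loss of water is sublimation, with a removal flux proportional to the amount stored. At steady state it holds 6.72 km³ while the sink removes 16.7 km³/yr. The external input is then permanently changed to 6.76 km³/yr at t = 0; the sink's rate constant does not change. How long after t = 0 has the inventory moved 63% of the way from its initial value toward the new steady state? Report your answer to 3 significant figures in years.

0.400 yr

τ = M₀/F₀ = 6.72/16.7 = 0.4024 yr.
The remaining gap fraction is e^(−t/τ); 63% covered ⇒ e^(−t/τ) = 0.370.
t = −τ ln(0.370) = 0.4024 × 0.9943 = 0.4001 yr.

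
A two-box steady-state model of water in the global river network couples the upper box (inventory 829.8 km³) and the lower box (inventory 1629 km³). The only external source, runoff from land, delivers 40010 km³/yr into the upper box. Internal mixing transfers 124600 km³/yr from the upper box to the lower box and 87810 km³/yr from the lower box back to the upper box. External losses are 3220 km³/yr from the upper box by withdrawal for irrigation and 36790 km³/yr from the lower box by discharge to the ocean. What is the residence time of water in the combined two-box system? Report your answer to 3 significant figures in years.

Residence time in the combined system uses the total inventory and the total *external* removal — internal exchanges between the two boxes cancel.
M_total = 829.8 + 1629 = 2458.8 km³.
ΣF_external_out = 3220 + 36790 = 40010 km³/yr.
τ = M_total / ΣF_ext = 2458.8 / 40010 = 0.06145 yr.

0.0615 yr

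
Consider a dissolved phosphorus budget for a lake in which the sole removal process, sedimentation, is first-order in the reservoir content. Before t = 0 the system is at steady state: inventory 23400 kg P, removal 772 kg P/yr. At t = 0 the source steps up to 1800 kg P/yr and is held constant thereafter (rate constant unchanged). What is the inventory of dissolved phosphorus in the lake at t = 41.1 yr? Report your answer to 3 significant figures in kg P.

τ = M₀/F₀ = 23400/772 = 30.31 yr; rate constant k = 1/τ.
New steady state M_∞ = F₁/k = F₁·τ = 1800 × 30.31 = 54560 kg P.
M(t) = M_∞ + (M₀ − M_∞)·e^(−t/τ); t/τ = 41.1/30.31 = 1.356, so e^(−t/τ) = 0.2577.
M(t) = 54560 − 31160 × 0.2577 = 46530 kg P.

46500 kg P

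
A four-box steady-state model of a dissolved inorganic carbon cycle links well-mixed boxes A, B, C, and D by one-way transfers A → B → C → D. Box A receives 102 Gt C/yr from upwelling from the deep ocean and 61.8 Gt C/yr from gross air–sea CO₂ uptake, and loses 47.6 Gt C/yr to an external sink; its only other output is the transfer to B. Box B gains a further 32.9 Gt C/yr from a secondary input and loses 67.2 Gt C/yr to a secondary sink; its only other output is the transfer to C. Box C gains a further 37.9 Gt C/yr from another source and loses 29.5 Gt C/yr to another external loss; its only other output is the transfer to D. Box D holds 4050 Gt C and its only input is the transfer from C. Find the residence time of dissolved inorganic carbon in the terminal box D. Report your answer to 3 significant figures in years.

Box A: F(A→B) = (102 + 61.8) − 47.6 = 116.20 Gt C/yr.
Box B: F(B→C) = (116.20 + 32.9) − 67.2 = 81.900 Gt C/yr.
Box C: F(C→D) = (81.900 + 37.9) − 29.5 = 90.300 Gt C/yr.
Box D throughput = its input = 90.300 Gt C/yr; τ = 4050 / 90.300 = 44.85 yr.

44.9 yr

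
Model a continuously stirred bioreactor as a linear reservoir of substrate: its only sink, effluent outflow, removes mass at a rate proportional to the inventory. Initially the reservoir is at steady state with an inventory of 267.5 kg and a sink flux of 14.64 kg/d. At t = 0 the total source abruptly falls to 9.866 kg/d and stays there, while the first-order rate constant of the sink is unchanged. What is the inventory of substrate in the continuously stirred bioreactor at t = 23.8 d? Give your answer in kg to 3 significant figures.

204 kg

The sink rate constant is k = F₀/M₀ = 14.64/267.5 = 0.05473 d⁻¹.
Solving dM/dt = F₁ − kM with M(0) = M₀ gives M(t) = F₁/k + (M₀ − F₁/k)·e^(−kt).
F₁/k = 9.866/0.05473 = 180.27 kg; kt = 0.05473 × 23.8 = 1.303, e^(−kt) = 0.2718.
M(23.8) = 180.27 + (267.5 − 180.27) × 0.2718 = 180.27 + 23.71 = 203.98 kg.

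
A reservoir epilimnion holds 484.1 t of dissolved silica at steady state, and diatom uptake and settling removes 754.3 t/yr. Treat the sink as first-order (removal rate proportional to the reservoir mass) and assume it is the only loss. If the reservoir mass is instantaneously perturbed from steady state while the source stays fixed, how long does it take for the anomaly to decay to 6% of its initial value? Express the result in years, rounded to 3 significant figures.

1.81 yr

For a linear reservoir the anomaly decays as exp(−t/τ) with τ = M/F = 484.1/754.3 = 0.6418 yr.
exp(−t/τ) = 0.06 ⇒ t = −τ ln(0.06) = 0.6418 × 2.813 = 1.806 yr.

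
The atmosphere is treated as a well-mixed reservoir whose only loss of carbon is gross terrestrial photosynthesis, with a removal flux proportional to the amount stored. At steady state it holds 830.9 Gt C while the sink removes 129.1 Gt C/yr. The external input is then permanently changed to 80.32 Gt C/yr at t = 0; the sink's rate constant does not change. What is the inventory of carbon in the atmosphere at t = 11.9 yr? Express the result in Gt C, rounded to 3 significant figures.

τ = M₀/F₀ = 830.9/129.1 = 6.436 yr; rate constant k = 1/τ.
New steady state M_∞ = F₁/k = F₁·τ = 80.32 × 6.436 = 516.95 Gt C.
M(t) = M_∞ + (M₀ − M_∞)·e^(−t/τ); t/τ = 11.9/6.436 = 1.849, so e^(−t/τ) = 0.1574.
M(t) = 516.95 + 314.0 × 0.1574 = 566.36 Gt C.

566 Gt C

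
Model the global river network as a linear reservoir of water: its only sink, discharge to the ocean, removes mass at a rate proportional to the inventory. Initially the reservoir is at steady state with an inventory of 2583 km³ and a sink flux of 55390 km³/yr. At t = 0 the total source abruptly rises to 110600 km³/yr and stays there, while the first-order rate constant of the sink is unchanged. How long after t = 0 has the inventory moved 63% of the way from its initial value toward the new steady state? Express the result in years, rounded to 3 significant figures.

τ = M₀/F₀ = 2583/55390 = 0.04663 yr.
The remaining gap fraction is e^(−t/τ); 63% covered ⇒ e^(−t/τ) = 0.370.
t = −τ ln(0.370) = 0.04663 × 0.9943 = 0.04636 yr.

0.0464 yr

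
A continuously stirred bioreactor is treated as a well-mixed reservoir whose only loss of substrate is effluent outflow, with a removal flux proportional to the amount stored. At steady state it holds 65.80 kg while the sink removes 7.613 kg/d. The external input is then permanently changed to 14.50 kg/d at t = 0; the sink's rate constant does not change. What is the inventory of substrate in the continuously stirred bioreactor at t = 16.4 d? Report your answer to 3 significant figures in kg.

Residence time τ = M₀/F₀ = 8.643 d. The eventual steady state is M_∞ = M₀·(F₁/F₀) = 65.80 × 14.50/7.613 = 125.33 kg.
The anomaly ΔM(t) = M(t) − M_∞ decays as ΔM₀·e^(−t/τ) with ΔM₀ = 65.80 − 125.33 = −59.53 kg.
At t = 16.4 d, e^(−t/τ) = e^(−1.897) = 0.1499, so ΔM = −8.926 kg and M = 125.33 − 8.926 = 116.40 kg.

116 kg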